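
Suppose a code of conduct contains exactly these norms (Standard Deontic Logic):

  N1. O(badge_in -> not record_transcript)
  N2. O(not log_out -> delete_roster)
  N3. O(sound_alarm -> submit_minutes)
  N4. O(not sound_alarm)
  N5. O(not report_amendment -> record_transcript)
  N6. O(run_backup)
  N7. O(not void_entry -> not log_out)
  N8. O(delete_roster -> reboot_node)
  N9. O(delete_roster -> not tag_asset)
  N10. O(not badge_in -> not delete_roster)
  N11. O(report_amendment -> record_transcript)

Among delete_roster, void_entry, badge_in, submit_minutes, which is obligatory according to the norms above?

By case analysis on not report_amendment: premise 5 gives O(not report_amendment -> record_transcript) and premise 11 gives O(report_amendment -> record_transcript), so O(record_transcript) either way.
Premise 1, O(badge_in -> not record_transcript), contraposes to O(record_transcript -> not badge_in); with O(record_transcript) we get O(not badge_in).
With premise 10, O(not badge_in -> not delete_roster), the K-axiom yields O(not delete_roster).
Premise 2, O(not log_out -> delete_roster), contraposes to O(not delete_roster -> log_out); with O(not delete_roster) we get O(log_out).
Premise 7 is O(not void_entry -> not log_out); contrapositively O(log_out -> void_entry). Since O(log_out) holds, K gives O(void_entry).
So O(void_entry) holds — void_entry is obligatory. None of the other listed options is made obligatory by any chain of premises.

void_entry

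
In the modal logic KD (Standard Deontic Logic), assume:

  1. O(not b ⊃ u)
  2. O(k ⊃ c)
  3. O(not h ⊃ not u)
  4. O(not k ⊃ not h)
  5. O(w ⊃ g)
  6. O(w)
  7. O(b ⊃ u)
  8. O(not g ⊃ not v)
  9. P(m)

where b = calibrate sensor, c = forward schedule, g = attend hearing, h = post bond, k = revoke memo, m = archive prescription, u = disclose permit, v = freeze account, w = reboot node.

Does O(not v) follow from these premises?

Premise 8 is O(not g ⊃ not v), but O(not g) is not derivable from the premises, so it does not yield O(not v).
No other premise forces O(not v). An ideal world satisfying every premise can still have not v false, so O(not v) is not derivable.

No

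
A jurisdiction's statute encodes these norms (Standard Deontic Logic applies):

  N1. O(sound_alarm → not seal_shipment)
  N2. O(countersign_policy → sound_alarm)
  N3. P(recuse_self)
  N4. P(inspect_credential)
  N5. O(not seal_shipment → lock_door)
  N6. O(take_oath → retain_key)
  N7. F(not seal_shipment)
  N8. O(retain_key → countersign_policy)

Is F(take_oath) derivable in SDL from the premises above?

Yes

F(not seal_shipment) at premise 7 means O(seal_shipment).
Premise 1 is O(sound_alarm → not seal_shipment); contrapositively O(seal_shipment → not sound_alarm). Since O(seal_shipment) holds, K gives O(not sound_alarm).
The contrapositive of premise 2 (O(countersign_policy → sound_alarm)) is O(not sound_alarm → not countersign_policy), and O(not sound_alarm) is already established, so O(not countersign_policy).
Premise 8 is O(retain_key → countersign_policy); contrapositively O(not countersign_policy → not retain_key). Since O(not countersign_policy) holds, K gives O(not retain_key).
The contrapositive of premise 6 (O(take_oath → retain_key)) is O(not retain_key → not take_oath), and O(not retain_key) is already established, so O(not take_oath).
Premises 3, 4, 5 do not contribute to this derivation.
So O(not take_oath) holds, i.e. F(take_oath). The claim follows.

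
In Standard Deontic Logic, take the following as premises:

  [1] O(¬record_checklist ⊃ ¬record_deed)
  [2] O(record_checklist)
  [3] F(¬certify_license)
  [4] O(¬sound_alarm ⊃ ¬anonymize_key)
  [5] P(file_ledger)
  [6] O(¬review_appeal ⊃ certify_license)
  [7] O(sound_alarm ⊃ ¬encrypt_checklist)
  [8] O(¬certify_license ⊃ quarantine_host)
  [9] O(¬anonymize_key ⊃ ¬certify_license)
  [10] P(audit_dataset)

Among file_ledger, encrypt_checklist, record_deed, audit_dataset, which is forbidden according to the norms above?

encrypt_checklist

Premise 3 is F(¬certify_license), i.e. O(certify_license).
The contrapositive of premise 9 (O(¬anonymize_key ⊃ ¬certify_license)) is O(certify_license ⊃ anonymize_key), and O(certify_license) is already established, so O(anonymize_key).
Premise 4, O(¬sound_alarm ⊃ ¬anonymize_key), contraposes to O(anonymize_key ⊃ sound_alarm); with O(anonymize_key) we get O(sound_alarm).
From O(sound_alarm) and premise 7, O(sound_alarm ⊃ ¬encrypt_checklist), we obtain O(¬encrypt_checklist).
So O(¬encrypt_checklist) holds, i.e. encrypt_checklist is forbidden. None of the other listed options is forbidden under the premises.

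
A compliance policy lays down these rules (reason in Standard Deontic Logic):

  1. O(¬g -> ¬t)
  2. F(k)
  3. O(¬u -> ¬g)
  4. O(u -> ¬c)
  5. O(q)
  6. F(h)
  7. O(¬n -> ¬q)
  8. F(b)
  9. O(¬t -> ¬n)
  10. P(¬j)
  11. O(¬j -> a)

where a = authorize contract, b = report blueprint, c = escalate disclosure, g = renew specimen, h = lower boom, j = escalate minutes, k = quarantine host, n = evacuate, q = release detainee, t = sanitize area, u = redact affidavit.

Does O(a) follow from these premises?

Premise 11 is O(¬j -> a), but O(¬j) is not derivable from the premises (the permission P(¬j) asserts only ¬O(j), not O(¬j)), so it does not yield O(a).
No other premise forces O(a). An ideal world satisfying every premise can still have a false, so O(a) is not derivable.

No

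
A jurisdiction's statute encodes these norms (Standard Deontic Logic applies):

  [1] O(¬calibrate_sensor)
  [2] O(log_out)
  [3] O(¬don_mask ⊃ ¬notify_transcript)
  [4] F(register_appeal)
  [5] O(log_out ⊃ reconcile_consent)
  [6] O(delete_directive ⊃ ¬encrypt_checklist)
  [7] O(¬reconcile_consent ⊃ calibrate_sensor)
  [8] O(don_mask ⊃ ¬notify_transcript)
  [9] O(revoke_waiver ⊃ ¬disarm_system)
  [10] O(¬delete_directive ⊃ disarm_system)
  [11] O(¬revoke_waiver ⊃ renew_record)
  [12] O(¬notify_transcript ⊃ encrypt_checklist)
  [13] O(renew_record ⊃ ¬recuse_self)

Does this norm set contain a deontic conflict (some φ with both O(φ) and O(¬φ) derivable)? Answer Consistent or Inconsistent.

Premise 7 is O(¬reconcile_consent ⊃ calibrate_sensor), but O(¬reconcile_consent) is not derivable from the premises, so it does not yield O(calibrate_sensor).
So O(calibrate_sensor) is not derivable, and the apparent clash with O(¬calibrate_sensor) does not arise.
A world satisfying every obligation exists (e.g. calibrate_sensor=false, delete_directive=false, disarm_system=true, don_mask=false, encrypt_checklist=true, log_out=true, notify_transcript=false, reconcile_consent=true, recuse_self=false, register_appeal=false, renew_record=true, revoke_waiver=false); no atom is both obligatory and forbidden, so the set is consistent.

Consistent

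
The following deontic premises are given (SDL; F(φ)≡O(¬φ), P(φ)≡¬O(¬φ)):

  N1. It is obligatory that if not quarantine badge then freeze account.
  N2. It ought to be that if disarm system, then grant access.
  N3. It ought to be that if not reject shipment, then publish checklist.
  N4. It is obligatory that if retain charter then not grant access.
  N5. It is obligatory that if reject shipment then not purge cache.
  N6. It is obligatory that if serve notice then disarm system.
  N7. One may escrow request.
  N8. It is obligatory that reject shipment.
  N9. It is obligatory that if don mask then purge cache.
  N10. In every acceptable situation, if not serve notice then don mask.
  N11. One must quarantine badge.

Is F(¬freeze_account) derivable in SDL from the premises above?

Premise 1 is O(¬quarantine_badge → freeze_account), but O(¬quarantine_badge) is not derivable from the premises, so it does not yield O(freeze_account).
No other premise forces O(freeze_account). An ideal world satisfying every premise can still have ¬freeze_account true, so F(¬freeze_account) is not derivable.

No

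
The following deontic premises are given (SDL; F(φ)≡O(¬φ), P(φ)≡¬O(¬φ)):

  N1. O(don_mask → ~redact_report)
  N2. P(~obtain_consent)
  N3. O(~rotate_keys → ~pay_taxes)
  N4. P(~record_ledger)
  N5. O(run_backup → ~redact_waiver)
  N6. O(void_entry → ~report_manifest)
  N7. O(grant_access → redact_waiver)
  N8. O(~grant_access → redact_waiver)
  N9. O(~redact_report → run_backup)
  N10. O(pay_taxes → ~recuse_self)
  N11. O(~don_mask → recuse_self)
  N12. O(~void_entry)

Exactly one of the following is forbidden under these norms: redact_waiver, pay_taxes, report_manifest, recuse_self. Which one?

pay_taxes

By case analysis on grant_access: premise 7 gives O(grant_access → redact_waiver) and premise 8 gives O(~grant_access → redact_waiver), so O(redact_waiver) either way.
The contrapositive of premise 5 (O(run_backup → ~redact_waiver)) is O(redact_waiver → ~run_backup), and O(redact_waiver) is already established, so O(~run_backup).
The contrapositive of premise 9 (O(~redact_report → run_backup)) is O(~run_backup → redact_report), and O(~run_backup) is already established, so O(redact_report).
The contrapositive of premise 1 (O(don_mask → ~redact_report)) is O(redact_report → ~don_mask), and O(redact_report) is already established, so O(~don_mask).
Applying K to premise 11 (O(~don_mask → recuse_self)) and O(~don_mask) yields O(recuse_self).
Premise 10 is O(pay_taxes → ~recuse_self); contrapositively O(recuse_self → ~pay_taxes). Since O(recuse_self) holds, K gives O(~pay_taxes).
So O(~pay_taxes) holds, i.e. pay_taxes is forbidden. None of the other listed options is forbidden under the premises.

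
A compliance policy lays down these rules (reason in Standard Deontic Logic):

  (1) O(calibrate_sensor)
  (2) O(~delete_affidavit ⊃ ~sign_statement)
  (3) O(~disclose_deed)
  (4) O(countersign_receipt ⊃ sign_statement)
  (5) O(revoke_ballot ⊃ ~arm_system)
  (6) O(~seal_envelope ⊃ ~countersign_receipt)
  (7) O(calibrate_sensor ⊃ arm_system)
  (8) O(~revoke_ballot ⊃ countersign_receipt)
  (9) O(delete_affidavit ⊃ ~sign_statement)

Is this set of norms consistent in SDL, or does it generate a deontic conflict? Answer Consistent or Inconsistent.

Inconsistent

Premises 2 and 9 are O(~delete_affidavit ⊃ ~sign_statement) and O(delete_affidavit ⊃ ~sign_statement); every ideal world satisfies ~delete_affidavit or delete_affidavit, so in either case ~sign_statement holds — hence O(~sign_statement).
The contrapositive of premise 4 (O(countersign_receipt ⊃ sign_statement)) is O(~sign_statement ⊃ ~countersign_receipt), and O(~sign_statement) is already established, so O(~countersign_receipt).
The contrapositive of premise 8 (O(~revoke_ballot ⊃ countersign_receipt)) is O(~countersign_receipt ⊃ revoke_ballot), and O(~countersign_receipt) is already established, so O(revoke_ballot).
From O(revoke_ballot) and premise 5, O(revoke_ballot ⊃ ~arm_system), we obtain O(~arm_system).
Premise 7 is O(calibrate_sensor ⊃ arm_system); contrapositively O(~arm_system ⊃ ~calibrate_sensor). Since O(~arm_system) holds, K gives O(~calibrate_sensor).
However, premise 1 gives O(calibrate_sensor).
We now have both O(~calibrate_sensor) and O(calibrate_sensor) — calibrate_sensor is simultaneously obligatory and forbidden, violating the D-axiom.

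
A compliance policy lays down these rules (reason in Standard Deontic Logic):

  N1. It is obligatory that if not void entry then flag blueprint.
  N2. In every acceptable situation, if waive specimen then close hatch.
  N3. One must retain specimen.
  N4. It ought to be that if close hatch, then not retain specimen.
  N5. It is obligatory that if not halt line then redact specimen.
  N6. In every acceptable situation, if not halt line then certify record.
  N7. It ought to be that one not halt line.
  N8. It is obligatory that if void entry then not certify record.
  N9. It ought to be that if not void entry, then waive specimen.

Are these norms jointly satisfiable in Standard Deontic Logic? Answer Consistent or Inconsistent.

Inconsistent

Premise 3 states O(retain_specimen) outright.
Premise 4 is O(close_hatch → ¬retain_specimen); contrapositively O(retain_specimen → ¬close_hatch). Since O(retain_specimen) holds, K gives O(¬close_hatch).
Premise 2, O(waive_specimen → close_hatch), contraposes to O(¬close_hatch → ¬waive_specimen); with O(¬close_hatch) we get O(¬waive_specimen).
The contrapositive of premise 9 (O(¬void_entry → waive_specimen)) is O(¬waive_specimen → void_entry), and O(¬waive_specimen) is already established, so O(void_entry).
Applying K to premise 8 (O(void_entry → ¬certify_record)) and O(void_entry) yields O(¬certify_record).
Premise 6, O(¬halt_line → certify_record), contraposes to O(¬certify_record → halt_line); with O(¬certify_record) we get O(halt_line).
But premise 7 directly asserts O(¬halt_line).
We now have both O(halt_line) and O(¬halt_line) — halt_line is simultaneously obligatory and forbidden, violating the D-axiom.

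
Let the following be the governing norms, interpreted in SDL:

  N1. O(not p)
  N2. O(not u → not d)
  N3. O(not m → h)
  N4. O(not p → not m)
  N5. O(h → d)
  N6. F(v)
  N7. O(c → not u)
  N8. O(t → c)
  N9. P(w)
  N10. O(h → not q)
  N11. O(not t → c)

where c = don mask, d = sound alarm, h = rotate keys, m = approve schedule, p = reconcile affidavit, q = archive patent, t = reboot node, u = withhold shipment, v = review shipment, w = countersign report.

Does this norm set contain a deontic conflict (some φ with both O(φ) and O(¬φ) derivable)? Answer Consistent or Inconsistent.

Premises 8 and 11 cover both cases: O(t → c) and O(not t → c). Since t ∨ not t is a tautology, O(c) follows.
From O(c) and premise 7, O(c → not u), we obtain O(not u).
Premise 2 is O(not u → not d); since O(not u), deontic closure gives O(not d).
The contrapositive of premise 5 (O(h → d)) is O(not d → not h), and O(not d) is already established, so O(not h).
The contrapositive of premise 3 (O(not m → h)) is O(not h → m), and O(not h) is already established, so O(m).
The contrapositive of premise 4 (O(not p → not m)) is O(m → p), and O(m) is already established, so O(p).
However, premise 1 gives O(not p).
We now have both O(p) and O(not p) — p is simultaneously obligatory and forbidden, violating the D-axiom.

Inconsistent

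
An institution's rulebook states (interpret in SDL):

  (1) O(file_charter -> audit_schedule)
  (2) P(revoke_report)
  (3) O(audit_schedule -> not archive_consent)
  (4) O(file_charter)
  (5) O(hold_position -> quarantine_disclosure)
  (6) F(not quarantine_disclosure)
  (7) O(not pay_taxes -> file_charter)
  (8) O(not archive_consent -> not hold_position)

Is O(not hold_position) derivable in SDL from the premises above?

Premise 4 states O(file_charter) outright.
Applying K to premise 1 (O(file_charter -> audit_schedule)) and O(file_charter) yields O(audit_schedule).
With premise 3, O(audit_schedule -> not archive_consent), the K-axiom yields O(not archive_consent).
From O(not archive_consent) and premise 8, O(not archive_consent -> not hold_position), we obtain O(not hold_position).
Premises 2, 5, 6, 7 do not contribute to this derivation.
So O(not hold_position) follows.

Yes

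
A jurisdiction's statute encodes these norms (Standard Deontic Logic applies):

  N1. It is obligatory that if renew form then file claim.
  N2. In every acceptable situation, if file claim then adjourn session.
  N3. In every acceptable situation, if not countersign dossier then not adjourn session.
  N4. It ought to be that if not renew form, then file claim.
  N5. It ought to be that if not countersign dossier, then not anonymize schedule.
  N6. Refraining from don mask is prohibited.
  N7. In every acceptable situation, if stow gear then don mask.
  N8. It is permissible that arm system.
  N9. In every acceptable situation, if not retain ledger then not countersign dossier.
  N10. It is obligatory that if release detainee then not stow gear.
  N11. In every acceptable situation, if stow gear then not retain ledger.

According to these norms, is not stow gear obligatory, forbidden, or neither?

By case analysis on renew_form: premise 1 gives O(renew_form → file_claim) and premise 4 gives O(¬renew_form → file_claim), so O(file_claim) either way.
From O(file_claim) and premise 2, O(file_claim → adjourn_session), we obtain O(adjourn_session).
The contrapositive of premise 3 (O(¬countersign_dossier → ¬adjourn_session)) is O(adjourn_session → countersign_dossier), and O(adjourn_session) is already established, so O(countersign_dossier).
The contrapositive of premise 9 (O(¬retain_ledger → ¬countersign_dossier)) is O(countersign_dossier → retain_ledger), and O(countersign_dossier) is already established, so O(retain_ledger).
The contrapositive of premise 11 (O(stow_gear → ¬retain_ledger)) is O(retain_ledger → ¬stow_gear), and O(retain_ledger) is already established, so O(¬stow_gear).
Premises 5, 6, 7, 8, 10 do not contribute to this derivation.
Hence ¬stow_gear is obligatory.

Obligatory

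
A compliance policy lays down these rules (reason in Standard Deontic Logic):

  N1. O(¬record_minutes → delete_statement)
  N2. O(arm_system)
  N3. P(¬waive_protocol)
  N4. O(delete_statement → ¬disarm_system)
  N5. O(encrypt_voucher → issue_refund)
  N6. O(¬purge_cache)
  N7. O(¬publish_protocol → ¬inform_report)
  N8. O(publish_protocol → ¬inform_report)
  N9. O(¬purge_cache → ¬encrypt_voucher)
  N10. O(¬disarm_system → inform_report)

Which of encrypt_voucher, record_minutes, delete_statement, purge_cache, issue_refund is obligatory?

record_minutes

By case analysis on publish_protocol: premise 8 gives O(publish_protocol → ¬inform_report) and premise 7 gives O(¬publish_protocol → ¬inform_report), so O(¬inform_report) either way.
Premise 10, O(¬disarm_system → inform_report), contraposes to O(¬inform_report → disarm_system); with O(¬inform_report) we get O(disarm_system).
Premise 4, O(delete_statement → ¬disarm_system), contraposes to O(disarm_system → ¬delete_statement); with O(disarm_system) we get O(¬delete_statement).
The contrapositive of premise 1 (O(¬record_minutes → delete_statement)) is O(¬delete_statement → record_minutes), and O(¬delete_statement) is already established, so O(record_minutes).
So O(record_minutes) holds — record_minutes is obligatory. None of the other listed options is made obligatory by any chain of premises.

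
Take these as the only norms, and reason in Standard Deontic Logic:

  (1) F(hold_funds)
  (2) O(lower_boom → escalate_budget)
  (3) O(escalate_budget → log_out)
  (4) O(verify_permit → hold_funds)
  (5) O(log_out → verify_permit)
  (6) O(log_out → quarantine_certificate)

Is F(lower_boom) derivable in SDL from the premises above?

Yes

Premise 1, F(hold_funds), is equivalent to O(¬hold_funds).
Premise 4 is O(verify_permit → hold_funds); contrapositively O(¬hold_funds → ¬verify_permit). Since O(¬hold_funds) holds, K gives O(¬verify_permit).
Premise 5 is O(log_out → verify_permit); contrapositively O(¬verify_permit → ¬log_out). Since O(¬verify_permit) holds, K gives O(¬log_out).
Premise 3, O(escalate_budget → log_out), contraposes to O(¬log_out → ¬escalate_budget); with O(¬log_out) we get O(¬escalate_budget).
Premise 2 is O(lower_boom → escalate_budget); contrapositively O(¬escalate_budget → ¬lower_boom). Since O(¬escalate_budget) holds, K gives O(¬lower_boom).
Premise 6 does not contribute to this derivation.
So O(¬lower_boom) holds, i.e. F(lower_boom). The claim follows.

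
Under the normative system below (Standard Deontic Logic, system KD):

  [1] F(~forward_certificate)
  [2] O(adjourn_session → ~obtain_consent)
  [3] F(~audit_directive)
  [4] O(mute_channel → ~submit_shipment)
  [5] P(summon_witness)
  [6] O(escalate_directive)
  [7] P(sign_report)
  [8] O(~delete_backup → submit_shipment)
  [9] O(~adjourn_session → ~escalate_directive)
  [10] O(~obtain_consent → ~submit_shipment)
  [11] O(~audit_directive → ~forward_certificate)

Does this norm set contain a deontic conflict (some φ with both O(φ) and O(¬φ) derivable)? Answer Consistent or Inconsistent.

Premise 11 is O(~audit_directive → ~forward_certificate), but O(~audit_directive) is not derivable from the premises, so it does not yield O(~forward_certificate).
So O(~forward_certificate) is not derivable, and the apparent clash with O(forward_certificate) does not arise.
A world satisfying every obligation exists (e.g. adjourn_session=true, audit_directive=true, delete_backup=true, escalate_directive=true, forward_certificate=true, mute_channel=false, obtain_consent=false, sign_report=false, submit_shipment=false, summon_witness=false); no atom is both obligatory and forbidden, so the set is consistent.

Consistent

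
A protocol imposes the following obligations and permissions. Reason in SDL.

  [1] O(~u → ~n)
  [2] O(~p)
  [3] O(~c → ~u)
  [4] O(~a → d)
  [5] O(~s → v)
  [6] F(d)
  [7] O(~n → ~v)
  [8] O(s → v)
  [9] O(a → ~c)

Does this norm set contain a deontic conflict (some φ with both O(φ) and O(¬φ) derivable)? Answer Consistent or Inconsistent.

Inconsistent

Premises 8 and 5 cover both cases: O(s → v) and O(~s → v). Since s ∨ ~s is a tautology, O(v) follows.
The contrapositive of premise 7 (O(~n → ~v)) is O(v → n), and O(v) is already established, so O(n).
The contrapositive of premise 1 (O(~u → ~n)) is O(n → u), and O(n) is already established, so O(u).
Premise 3, O(~c → ~u), contraposes to O(u → c); with O(u) we get O(c).
Premise 9, O(a → ~c), contraposes to O(c → ~a); with O(c) we get O(~a).
With premise 4, O(~a → d), the K-axiom yields O(d).
But premise 6, F(d), means O(~d).
We now have both O(d) and O(~d) — d is simultaneously obligatory and forbidden, violating the D-axiom.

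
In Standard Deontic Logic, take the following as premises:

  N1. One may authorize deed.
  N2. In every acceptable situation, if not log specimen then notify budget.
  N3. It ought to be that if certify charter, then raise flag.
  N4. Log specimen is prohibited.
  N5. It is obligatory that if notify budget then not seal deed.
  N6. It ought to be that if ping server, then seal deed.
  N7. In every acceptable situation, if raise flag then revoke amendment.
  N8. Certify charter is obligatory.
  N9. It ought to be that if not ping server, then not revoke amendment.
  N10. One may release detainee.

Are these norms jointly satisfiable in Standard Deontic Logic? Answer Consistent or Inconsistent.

From premise 8 we have O(certify_charter).
Applying K to premise 3 (O(certify_charter → raise_flag)) and O(certify_charter) yields O(raise_flag).
From O(raise_flag) and premise 7, O(raise_flag → revoke_amendment), we obtain O(revoke_amendment).
Premise 9 is O(¬ping_server → ¬revoke_amendment); contrapositively O(revoke_amendment → ping_server). Since O(revoke_amendment) holds, K gives O(ping_server).
With premise 6, O(ping_server → seal_deed), the K-axiom yields O(seal_deed).
Premise 5, O(notify_budget → ¬seal_deed), contraposes to O(seal_deed → ¬notify_budget); with O(seal_deed) we get O(¬notify_budget).
The contrapositive of premise 2 (O(¬log_specimen → notify_budget)) is O(¬notify_budget → log_specimen), and O(¬notify_budget) is already established, so O(log_specimen).
However, F(log_specimen) at premise 4 amounts to O(¬log_specimen).
We now have both O(log_specimen) and O(¬log_specimen) — log_specimen is simultaneously obligatory and forbidden, violating the D-axiom.

Inconsistent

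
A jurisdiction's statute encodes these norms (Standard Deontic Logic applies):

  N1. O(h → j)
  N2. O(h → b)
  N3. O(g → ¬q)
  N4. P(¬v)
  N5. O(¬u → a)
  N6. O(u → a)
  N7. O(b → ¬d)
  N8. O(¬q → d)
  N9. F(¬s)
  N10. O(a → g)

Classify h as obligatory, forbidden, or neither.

Forbidden

Premises 6 and 5 cover both cases: O(u → a) and O(¬u → a). Since u ∨ ¬u is a tautology, O(a) follows.
From O(a) and premise 10, O(a → g), we obtain O(g).
Applying K to premise 3 (O(g → ¬q)) and O(g) yields O(¬q).
From O(¬q) and premise 8, O(¬q → d), we obtain O(d).
The contrapositive of premise 7 (O(b → ¬d)) is O(d → ¬b), and O(d) is already established, so O(¬b).
The contrapositive of premise 2 (O(h → b)) is O(¬b → ¬h), and O(¬b) is already established, so O(¬h).
Premises 1, 4, 9 do not contribute to this derivation.
Thus O(¬h), which is F(h): h is forbidden.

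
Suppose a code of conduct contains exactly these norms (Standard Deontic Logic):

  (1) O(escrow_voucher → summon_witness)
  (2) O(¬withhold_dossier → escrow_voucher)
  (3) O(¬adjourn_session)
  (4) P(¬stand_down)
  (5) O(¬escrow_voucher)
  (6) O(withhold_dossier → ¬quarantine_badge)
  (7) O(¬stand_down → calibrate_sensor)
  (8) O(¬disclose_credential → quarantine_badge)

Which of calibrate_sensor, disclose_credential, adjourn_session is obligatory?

From premise 5 we have O(¬escrow_voucher).
Premise 2, O(¬withhold_dossier → escrow_voucher), contraposes to O(¬escrow_voucher → withhold_dossier); with O(¬escrow_voucher) we get O(withhold_dossier).
From O(withhold_dossier) and premise 6, O(withhold_dossier → ¬quarantine_badge), we obtain O(¬quarantine_badge).
Premise 8, O(¬disclose_credential → quarantine_badge), contraposes to O(¬quarantine_badge → disclose_credential); with O(¬quarantine_badge) we get O(disclose_credential).
So O(disclose_credential) holds — disclose_credential is obligatory. None of the other listed options is made obligatory by any chain of premises.

disclose_credential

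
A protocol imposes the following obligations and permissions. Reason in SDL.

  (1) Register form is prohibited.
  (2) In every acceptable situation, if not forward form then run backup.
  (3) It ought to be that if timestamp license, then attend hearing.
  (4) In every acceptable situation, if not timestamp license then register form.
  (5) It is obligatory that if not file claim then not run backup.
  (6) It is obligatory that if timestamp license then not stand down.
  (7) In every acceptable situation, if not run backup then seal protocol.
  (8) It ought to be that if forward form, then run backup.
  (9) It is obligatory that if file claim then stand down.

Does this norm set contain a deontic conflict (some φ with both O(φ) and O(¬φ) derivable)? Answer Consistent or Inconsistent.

Inconsistent

Premises 2 and 8 are O(¬forward_form → run_backup) and O(forward_form → run_backup); every ideal world satisfies ¬forward_form or forward_form, so in either case run_backup holds — hence O(run_backup).
Premise 5, O(¬file_claim → ¬run_backup), contraposes to O(run_backup → file_claim); with O(run_backup) we get O(file_claim).
Applying K to premise 9 (O(file_claim → stand_down)) and O(file_claim) yields O(stand_down).
Premise 6 is O(timestamp_license → ¬stand_down); contrapositively O(stand_down → ¬timestamp_license). Since O(stand_down) holds, K gives O(¬timestamp_license).
Premise 4 is O(¬timestamp_license → register_form); since O(¬timestamp_license), deontic closure gives O(register_form).
Yet premise 1 is F(register_form), i.e. O(¬register_form).
We now have both O(register_form) and O(¬register_form) — register_form is simultaneously obligatory and forbidden, violating the D-axiom.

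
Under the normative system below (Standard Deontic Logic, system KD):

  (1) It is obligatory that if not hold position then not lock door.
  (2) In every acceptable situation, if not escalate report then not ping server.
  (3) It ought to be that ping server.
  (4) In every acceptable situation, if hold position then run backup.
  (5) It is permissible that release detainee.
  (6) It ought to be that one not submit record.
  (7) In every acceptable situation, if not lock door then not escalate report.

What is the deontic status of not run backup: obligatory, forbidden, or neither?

Forbidden

From premise 3 we have O(ping_server).
The contrapositive of premise 2 (O(¬escalate_report → ¬ping_server)) is O(ping_server → escalate_report), and O(ping_server) is already established, so O(escalate_report).
Premise 7 is O(¬lock_door → ¬escalate_report); contrapositively O(escalate_report → lock_door). Since O(escalate_report) holds, K gives O(lock_door).
The contrapositive of premise 1 (O(¬hold_position → ¬lock_door)) is O(lock_door → hold_position), and O(lock_door) is already established, so O(hold_position).
Applying K to premise 4 (O(hold_position → run_backup)) and O(hold_position) yields O(run_backup).
Premises 5, 6 do not contribute to this derivation.
Thus O(run_backup), which is F(¬run_backup): ¬run_backup is forbidden.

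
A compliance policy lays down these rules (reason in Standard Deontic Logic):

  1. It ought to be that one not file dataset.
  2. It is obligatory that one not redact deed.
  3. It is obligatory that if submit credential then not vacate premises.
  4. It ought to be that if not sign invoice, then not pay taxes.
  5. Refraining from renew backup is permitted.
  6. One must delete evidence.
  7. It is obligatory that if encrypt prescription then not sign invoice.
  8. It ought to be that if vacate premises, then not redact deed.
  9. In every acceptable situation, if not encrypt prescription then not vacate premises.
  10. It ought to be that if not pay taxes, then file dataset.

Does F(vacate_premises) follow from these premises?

Premise 1 gives O(¬file_dataset).
The contrapositive of premise 10 (O(¬pay_taxes → file_dataset)) is O(¬file_dataset → pay_taxes), and O(¬file_dataset) is already established, so O(pay_taxes).
Premise 4, O(¬sign_invoice → ¬pay_taxes), contraposes to O(pay_taxes → sign_invoice); with O(pay_taxes) we get O(sign_invoice).
Premise 7, O(encrypt_prescription → ¬sign_invoice), contraposes to O(sign_invoice → ¬encrypt_prescription); with O(sign_invoice) we get O(¬encrypt_prescription).
With premise 9, O(¬encrypt_prescription → ¬vacate_premises), the K-axiom yields O(¬vacate_premises).
Premises 2, 3, 5, 6, 8 do not contribute to this derivation.
So O(¬vacate_premises) holds, i.e. F(vacate_premises). The claim follows.

Yes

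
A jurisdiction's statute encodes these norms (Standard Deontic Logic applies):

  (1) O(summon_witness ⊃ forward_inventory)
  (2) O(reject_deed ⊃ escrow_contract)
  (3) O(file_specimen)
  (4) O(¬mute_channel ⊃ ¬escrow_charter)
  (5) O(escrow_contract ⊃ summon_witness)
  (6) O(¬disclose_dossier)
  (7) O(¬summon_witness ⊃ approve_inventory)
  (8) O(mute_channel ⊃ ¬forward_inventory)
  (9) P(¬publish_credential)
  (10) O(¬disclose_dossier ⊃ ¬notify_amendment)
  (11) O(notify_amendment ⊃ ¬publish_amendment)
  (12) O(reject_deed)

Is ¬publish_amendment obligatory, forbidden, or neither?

Neither

Premise 11 is O(notify_amendment ⊃ ¬publish_amendment), but O(notify_amendment) is not derivable from the premises, so it does not yield O(¬publish_amendment).
No premise or chain of K-axiom applications forces O(¬publish_amendment), and none forces O(publish_amendment). So ¬publish_amendment is neither obligatory nor forbidden under these norms.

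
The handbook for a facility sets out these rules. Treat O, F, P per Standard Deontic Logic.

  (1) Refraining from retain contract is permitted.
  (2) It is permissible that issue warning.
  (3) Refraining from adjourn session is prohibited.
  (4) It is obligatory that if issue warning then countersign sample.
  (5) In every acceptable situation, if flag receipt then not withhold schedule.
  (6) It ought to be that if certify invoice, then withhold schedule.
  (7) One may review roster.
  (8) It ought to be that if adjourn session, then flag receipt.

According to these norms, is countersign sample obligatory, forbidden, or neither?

Premise 4 is O(issue_warning → countersign_sample), but O(issue_warning) is not derivable from the premises (the permission P(issue_warning) asserts only ¬O(¬issue_warning), not O(issue_warning)), so it does not yield O(countersign_sample).
No premise or chain of K-axiom applications forces O(countersign_sample), and none forces O(¬countersign_sample). So countersign_sample is neither obligatory nor forbidden under these norms.

Neither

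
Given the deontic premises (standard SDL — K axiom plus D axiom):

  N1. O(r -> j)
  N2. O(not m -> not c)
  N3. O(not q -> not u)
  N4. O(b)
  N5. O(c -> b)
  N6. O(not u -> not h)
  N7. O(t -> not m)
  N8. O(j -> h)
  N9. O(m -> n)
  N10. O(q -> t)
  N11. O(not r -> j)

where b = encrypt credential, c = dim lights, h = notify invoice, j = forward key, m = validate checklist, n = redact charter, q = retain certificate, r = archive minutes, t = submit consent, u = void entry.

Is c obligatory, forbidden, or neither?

Forbidden

By case analysis on r: premise 1 gives O(r -> j) and premise 11 gives O(not r -> j), so O(j) either way.
Applying K to premise 8 (O(j -> h)) and O(j) yields O(h).
Premise 6 is O(not u -> not h); contrapositively O(h -> u). Since O(h) holds, K gives O(u).
Premise 3 is O(not q -> not u); contrapositively O(u -> q). Since O(u) holds, K gives O(q).
From O(q) and premise 10, O(q -> t), we obtain O(t).
Applying K to premise 7 (O(t -> not m)) and O(t) yields O(not m).
From O(not m) and premise 2, O(not m -> not c), we obtain O(not c).
Premises 4, 5, 9 do not contribute to this derivation.
Thus O(not c), which is F(c): c is forbidden.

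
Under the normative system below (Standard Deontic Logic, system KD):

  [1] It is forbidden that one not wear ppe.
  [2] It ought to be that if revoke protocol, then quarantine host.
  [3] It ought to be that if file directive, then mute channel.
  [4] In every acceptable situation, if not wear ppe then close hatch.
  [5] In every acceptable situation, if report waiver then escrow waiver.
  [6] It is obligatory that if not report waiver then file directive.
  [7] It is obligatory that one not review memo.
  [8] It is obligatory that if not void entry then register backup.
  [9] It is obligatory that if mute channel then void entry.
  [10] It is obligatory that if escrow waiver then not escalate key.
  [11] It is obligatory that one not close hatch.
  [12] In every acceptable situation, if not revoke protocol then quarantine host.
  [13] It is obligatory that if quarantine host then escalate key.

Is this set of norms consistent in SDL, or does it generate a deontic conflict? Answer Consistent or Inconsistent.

Consistent

Premise 4 is O(¬wear_ppe → close_hatch), but O(¬wear_ppe) is not derivable from the premises, so it does not yield O(close_hatch).
So O(close_hatch) is not derivable, and the apparent clash with O(¬close_hatch) does not arise.
A world satisfying every obligation exists (e.g. close_hatch=false, escalate_key=true, escrow_waiver=false, file_directive=true, mute_channel=true, quarantine_host=true, register_backup=false, report_waiver=false, review_memo=false, revoke_protocol=false, void_entry=true, wear_ppe=true); no atom is both obligatory and forbidden, so the set is consistent.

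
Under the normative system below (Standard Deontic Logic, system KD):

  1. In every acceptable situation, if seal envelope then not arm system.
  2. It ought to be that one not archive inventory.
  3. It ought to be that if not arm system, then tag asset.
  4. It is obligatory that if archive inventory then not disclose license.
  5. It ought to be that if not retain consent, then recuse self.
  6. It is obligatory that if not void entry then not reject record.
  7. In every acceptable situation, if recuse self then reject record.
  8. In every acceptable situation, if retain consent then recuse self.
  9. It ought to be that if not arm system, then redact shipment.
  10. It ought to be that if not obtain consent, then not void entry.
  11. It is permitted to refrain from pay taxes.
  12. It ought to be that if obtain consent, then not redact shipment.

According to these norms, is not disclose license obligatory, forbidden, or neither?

Neither

Premise 4 is O(archive_inventory → ¬disclose_license), but O(archive_inventory) is not derivable from the premises, so it does not yield O(¬disclose_license).
No premise or chain of K-axiom applications forces O(¬disclose_license), and none forces O(disclose_license). So ¬disclose_license is neither obligatory nor forbidden under these norms.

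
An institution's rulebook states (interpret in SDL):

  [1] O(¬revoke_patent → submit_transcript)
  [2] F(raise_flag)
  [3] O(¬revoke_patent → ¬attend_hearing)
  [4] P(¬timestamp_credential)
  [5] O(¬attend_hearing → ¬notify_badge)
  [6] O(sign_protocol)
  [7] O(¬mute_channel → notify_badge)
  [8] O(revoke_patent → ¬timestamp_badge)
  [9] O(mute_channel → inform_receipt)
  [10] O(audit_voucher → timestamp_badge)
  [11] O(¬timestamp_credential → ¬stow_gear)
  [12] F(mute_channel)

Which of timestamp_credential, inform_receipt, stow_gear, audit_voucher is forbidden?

Premise 12, F(mute_channel), is equivalent to O(¬mute_channel).
With premise 7, O(¬mute_channel → notify_badge), the K-axiom yields O(notify_badge).
Premise 5 is O(¬attend_hearing → ¬notify_badge); contrapositively O(notify_badge → attend_hearing). Since O(notify_badge) holds, K gives O(attend_hearing).
Premise 3, O(¬revoke_patent → ¬attend_hearing), contraposes to O(attend_hearing → revoke_patent); with O(attend_hearing) we get O(revoke_patent).
From O(revoke_patent) and premise 8, O(revoke_patent → ¬timestamp_badge), we obtain O(¬timestamp_badge).
The contrapositive of premise 10 (O(audit_voucher → timestamp_badge)) is O(¬timestamp_badge → ¬audit_voucher), and O(¬timestamp_badge) is already established, so O(¬audit_voucher).
So O(¬audit_voucher) holds, i.e. audit_voucher is forbidden. None of the other listed options is forbidden under the premises.

audit_voucher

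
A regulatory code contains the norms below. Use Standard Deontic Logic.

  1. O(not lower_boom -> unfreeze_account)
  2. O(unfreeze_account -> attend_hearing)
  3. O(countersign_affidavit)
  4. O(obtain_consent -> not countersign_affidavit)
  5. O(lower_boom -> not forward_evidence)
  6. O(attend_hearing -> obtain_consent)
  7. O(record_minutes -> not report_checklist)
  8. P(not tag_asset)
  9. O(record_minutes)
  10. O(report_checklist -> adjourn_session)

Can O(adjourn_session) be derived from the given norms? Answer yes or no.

No

Premise 10 is O(report_checklist -> adjourn_session), but O(report_checklist) is not derivable from the premises, so it does not yield O(adjourn_session).
No other premise forces O(adjourn_session). An ideal world satisfying every premise can still have adjourn_session false, so O(adjourn_session) is not derivable.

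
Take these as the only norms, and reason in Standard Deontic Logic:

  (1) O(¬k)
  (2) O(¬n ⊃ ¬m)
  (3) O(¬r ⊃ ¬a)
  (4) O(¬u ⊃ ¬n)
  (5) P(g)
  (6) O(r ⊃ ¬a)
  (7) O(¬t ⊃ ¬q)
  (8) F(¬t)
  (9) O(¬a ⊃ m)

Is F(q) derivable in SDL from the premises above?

Premise 7 is O(¬t ⊃ ¬q), but O(¬t) is not derivable from the premises, so it does not yield O(¬q).
No other premise forces O(¬q). An ideal world satisfying every premise can still have q true, so F(q) is not derivable.

No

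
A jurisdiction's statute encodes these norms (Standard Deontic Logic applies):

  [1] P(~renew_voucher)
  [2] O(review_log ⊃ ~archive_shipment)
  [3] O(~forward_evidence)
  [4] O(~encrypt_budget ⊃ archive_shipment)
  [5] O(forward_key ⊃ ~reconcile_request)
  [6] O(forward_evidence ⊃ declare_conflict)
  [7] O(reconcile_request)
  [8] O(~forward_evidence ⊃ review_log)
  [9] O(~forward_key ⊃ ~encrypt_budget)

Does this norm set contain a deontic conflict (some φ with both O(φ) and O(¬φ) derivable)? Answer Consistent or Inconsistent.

Premise 3 states O(~forward_evidence) outright.
Applying K to premise 8 (O(~forward_evidence ⊃ review_log)) and O(~forward_evidence) yields O(review_log).
Premise 2 is O(review_log ⊃ ~archive_shipment); since O(review_log), deontic closure gives O(~archive_shipment).
Premise 4, O(~encrypt_budget ⊃ archive_shipment), contraposes to O(~archive_shipment ⊃ encrypt_budget); with O(~archive_shipment) we get O(encrypt_budget).
The contrapositive of premise 9 (O(~forward_key ⊃ ~encrypt_budget)) is O(encrypt_budget ⊃ forward_key), and O(encrypt_budget) is already established, so O(forward_key).
With premise 5, O(forward_key ⊃ ~reconcile_request), the K-axiom yields O(~reconcile_request).
Yet premise 7 states O(reconcile_request).
We now have both O(~reconcile_request) and O(reconcile_request) — reconcile_request is simultaneously obligatory and forbidden, violating the D-axiom.

Inconsistent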